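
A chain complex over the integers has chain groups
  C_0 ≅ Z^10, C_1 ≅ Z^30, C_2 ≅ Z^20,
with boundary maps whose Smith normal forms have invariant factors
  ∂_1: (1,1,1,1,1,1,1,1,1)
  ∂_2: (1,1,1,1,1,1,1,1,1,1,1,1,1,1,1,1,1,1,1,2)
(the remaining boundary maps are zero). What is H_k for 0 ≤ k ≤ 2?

H_0 = Z,  H_1 = Z ⊕ Z/2,  H_2 = 0.

H_0: b_0 = 10 − 0 − 9 = 1; torsion from ∂_1 factors > 1: none. So H_0 = Z.
H_1: b_1 = 30 − 9 − 20 = 1; torsion from ∂_2 factors > 1: [2]. So H_1 = Z ⊕ Z/2.
H_2: b_2 = 20 − 20 − 0 = 0; torsion from ∂_3 factors > 1: none. So H_2 = 0.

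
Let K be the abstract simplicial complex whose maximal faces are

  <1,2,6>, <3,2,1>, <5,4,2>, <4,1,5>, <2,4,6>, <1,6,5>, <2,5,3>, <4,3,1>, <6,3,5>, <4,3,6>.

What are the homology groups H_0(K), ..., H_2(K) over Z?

Take the total order 1 < 2 < 3 < 4 < 5 < 6 on the vertex set. Then K (dimension 2) consists of the simplices:

  0-simplices (6): [1], [2], [3], [4], [5], [6]
  1-simplices (15): [1,2], [1,3], [1,4], [1,5], [1,6], [2,3], [2,4], [2,5], [2,6], [3,4], [3,5], [3,6], [4,5], [4,6], [5,6]
  2-simplices (10): [1,2,3], [1,2,6], [1,3,4], [1,4,5], [1,5,6], [2,3,5], [2,4,5], [2,4,6], [3,4,6], [3,5,6]

so the chain groups are C_0 ≅ Z^6, C_1 ≅ Z^15, C_2 ≅ Z^10.

The boundary map ∂_1: C_1 → C_0 maps an edge to its endpoints' difference, ∂[p,q] = q − p. For instance
  ∂[3,6] = [6] − [3].
The resulting 6×15 matrix has rank 5, and its Smith normal form has invariant factors (1,1,1,1,1).

Boundary ∂_2: C_2 → C_1 acts by ∂[p,q,r] = [q,r] − [p,r] + [p,q]. For instance
  ∂[1,5,6] = [5,6] − [1,6] + [1,5],
  ∂[2,4,6] = [4,6] − [2,6] + [2,4].
As a 15×10 matrix over Z this has rank 10, with invariant factors (1,1,1,1,1,1,1,1,1,2).

Reading off H_k = ker ∂_k / im ∂_{k+1}:

  H_0: rank C_0 − rank ∂_1 = 6 − 5 = 1, and the invariant factors of ∂_1 are all 1, so H_0 ≅ Z.
  H_1: rank ker ∂_1 − rank ∂_2 = (15 − 5) − 10 = 0, and ∂_2 has invariant factor 2 > 1, so H_1 ≅ Z/2.
  H_2: rank ker ∂_2 − rank ∂_3 = (10 − 10) − 0 = 0, and there is no ∂_3, so H_2 ≅ 0.

H_0 ≅ Z,  H_1 ≅ Z/2,  H_2 = 0.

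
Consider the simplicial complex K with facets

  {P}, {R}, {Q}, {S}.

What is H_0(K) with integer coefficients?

We work with the vertex ordering P < Q < R < S. The simplices of K, each written with vertices in increasing order, are:

  0-simplices (4): P, Q, R, S

so the chain groups are C_0 ≅ Z^4.

Reading off H_k = ker ∂_k / im ∂_{k+1}:

  H_0: rank C_0 − rank ∂_1 = 4 − 0 = 4, and there is no ∂_1, so H_0 = Z^4.

H_0 = Z^4.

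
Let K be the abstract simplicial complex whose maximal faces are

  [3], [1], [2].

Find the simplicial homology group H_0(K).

Order the vertices as 1 < 2 < 3. Listing each simplex with vertices in this order, K has dimension 0 with simplices:

  0-simplices (3): [1], [2], [3]

Hence C_0 ≅ Z^3.

From H_k ≅ ker(∂_k) / im(∂_{k+1}) we obtain:

  H_0: rank C_0 − rank ∂_1 = 3 − 0 = 3, and there is no ∂_1, so H_0 ≅ Z^3.

H_0 = Z^3.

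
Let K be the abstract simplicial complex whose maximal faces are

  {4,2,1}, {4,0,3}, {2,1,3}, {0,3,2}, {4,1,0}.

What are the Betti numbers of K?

Fix the vertex order 0 < 1 < 2 < 3 < 4 and write every simplex with vertices in increasing order. Then dim K = 2 and the simplices of K are:

  0-simplices (5): [0], [1], [2], [3], [4]
  1-simplices (10): [0,1], [0,2], [0,3], [0,4], [1,2], [1,3], [1,4], [2,3], [2,4], [3,4]
  2-simplices (5): [0,1,4], [0,2,3], [0,3,4], [1,2,3], [1,2,4]

Hence C_0 ≅ Z^5, C_1 ≅ Z^10, C_2 ≅ Z^5.

Boundary ∂_1: C_1 → C_0 maps an edge to its endpoints' difference, ∂[p,q] = q − p.
The resulting 5×10 matrix has rank 4, and its Smith normal form has invariant factors (1,1,1,1).

∂_2: C_2 → C_1 maps a triangle to the signed sum of its edges. For instance
  ∂[0,1,4] = [1,4] − [0,4] + [0,1],
  ∂[0,2,3] = [2,3] − [0,3] + [0,2].
As a 10×5 matrix over Z this has rank 5, with invariant factors (1,1,1,1,1).

Reading off H_k = ker ∂_k / im ∂_{k+1}:

  H_0: rank C_0 − rank ∂_1 = 5 − 4 = 1, and the invariant factors of ∂_1 are all 1, so H_0 = Z.
  H_1: rank ker ∂_1 − rank ∂_2 = (10 − 4) − 5 = 1, and the invariant factors of ∂_2 are all 1, so H_1 = Z.
  H_2: rank ker ∂_2 − rank ∂_3 = (5 − 5) − 0 = 0, and there is no ∂_3, so H_2 = 0.

Hence the Betti numbers are b_0 = 1, b_1 = 1, b_2 = 0.

b_0 = 1, b_1 = 1, b_2 = 0.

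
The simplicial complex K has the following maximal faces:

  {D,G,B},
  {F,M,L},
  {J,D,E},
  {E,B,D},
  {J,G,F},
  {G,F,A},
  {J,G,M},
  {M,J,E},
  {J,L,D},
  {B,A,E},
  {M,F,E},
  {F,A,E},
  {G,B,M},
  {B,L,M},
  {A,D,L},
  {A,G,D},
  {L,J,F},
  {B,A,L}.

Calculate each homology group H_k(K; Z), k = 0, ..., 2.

H_0 ≅ Z,  H_1 ≅ Z ⊕ Z/2,  H_2 = 0.

Order the vertices as A < B < D < E < F < G < J < L < M. Listing each simplex with vertices in this order, K has dimension 2 with simplices:

  0-simplices (9): A, B, D, E, F, G, J, L, M
  1-simplices (27): AB, AD, AE, AF, AG, AL, BD, BE, BG, BL, BM, DE, DG, DJ, DL, EF, EJ, EM, FG, FJ, FL, FM, GJ, GM, JL, JM, LM
  2-simplices (18): ABE, ABL, ADG, ADL, AEF, AFG, BDE, BDG, BGM, BLM, DEJ, DJL, EFM, EJM, FGJ, FJL, FLM, GJM

so the chain groups are C_0 ≅ Z^9, C_1 ≅ Z^27, C_2 ≅ Z^18.

∂_1: C_1 → C_0 sends each edge [p,q] (with p < q) to q − p. For instance
  ∂BM = M − B.
This gives a 9×27 integer matrix of rank 8; reducing to Smith normal form yields diagonal entries (1,1,1,1,1,1,1,1).

∂_2: C_2 → C_1 maps a triangle to the signed sum of its edges. For instance
  ∂EFM = FM − EM + EF,
  ∂BDG = DG − BG + BD.
This gives a 27×18 integer matrix of rank 18; reducing to Smith normal form yields diagonal entries (1,1,1,1,1,1,1,1,1,1,1,1,1,1,1,1,1,2).

Reading off H_k = ker ∂_k / im ∂_{k+1}:

  H_0: rank C_0 − rank ∂_1 = 9 − 8 = 1, and the invariant factors of ∂_1 are all 1, so H_0 ≅ Z.
  H_1: rank ker ∂_1 − rank ∂_2 = (27 − 8) − 18 = 1, and ∂_2 has invariant factor 2 > 1, so H_1 ≅ Z ⊕ Z/2.
  H_2: rank ker ∂_2 − rank ∂_3 = (18 − 18) − 0 = 0, and there is no ∂_3, so H_2 ≅ 0.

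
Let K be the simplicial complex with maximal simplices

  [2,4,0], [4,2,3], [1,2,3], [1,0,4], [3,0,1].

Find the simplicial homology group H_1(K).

Fix the vertex order 0 < 1 < 2 < 3 < 4 and write every simplex with vertices in increasing order. Then dim K = 2 and the simplices of K are:

  0-simplices (5): [0], [1], [2], [3], [4]
  1-simplices (10): [0,1], [0,2], [0,3], [0,4], [1,2], [1,3], [1,4], [2,3], [2,4], [3,4]
  2-simplices (5): [0,1,3], [0,1,4], [0,2,4], [1,2,3], [2,3,4]

so the chain groups are C_0 ≅ Z^5, C_1 ≅ Z^10, C_2 ≅ Z^5.

∂_1: C_1 → C_0 sends each edge [p,q] (with p < q) to q − p. For instance
  ∂[1,3] = [3] − [1].
As a 5×10 matrix over Z this has rank 4, with invariant factors (1,1,1,1).

Boundary ∂_2: C_2 → C_1 acts by ∂[p,q,r] = [q,r] − [p,r] + [p,q]. For instance
  ∂[0,1,4] = [1,4] − [0,4] + [0,1],
  ∂[0,1,3] = [1,3] − [0,3] + [0,1].
The resulting 10×5 matrix has rank 5, and its Smith normal form has invariant factors (1,1,1,1,1).

Computing H_k = (kernel of ∂_k) / (image of ∂_{k+1}):

  H_1: rank ker ∂_1 − rank ∂_2 = (10 − 4) − 5 = 1, and the invariant factors of ∂_2 are all 1, so H_1 = Z.

H_1 ≅ Z.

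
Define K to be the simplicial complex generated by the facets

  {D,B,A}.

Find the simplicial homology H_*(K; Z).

Order the vertices as A < B < D. Listing each simplex with vertices in this order, K has dimension 2 with simplices:

  0-simplices (3): A, B, D
  1-simplices (3): AB, AD, BD
  2-simplices (1): ABD

so the chain groups are C_0 ≅ Z^3, C_1 ≅ Z^3, C_2 ≅ Z^1.

The boundary map ∂_1: C_1 → C_0 maps an edge to its endpoints' difference, ∂[p,q] = q − p. For instance
  ∂AD = D − A.
The resulting 3×3 matrix has rank 2, and its Smith normal form has invariant factors (1,1).

∂_2: C_2 → C_1 maps a triangle to the signed sum of its edges. For instance
  ∂ABD = BD − AD + AB.
The resulting 3×1 matrix has rank 1, and its Smith normal form has invariant factors (1).

Now H_k = ker ∂_k / im ∂_{k+1}, so:

  H_0: rank C_0 − rank ∂_1 = 3 − 2 = 1, and the invariant factors of ∂_1 are all 1, so H_0 = Z.
  H_1: rank ker ∂_1 − rank ∂_2 = (3 − 2) − 1 = 0, and the invariant factors of ∂_2 are all 1, so H_1 = 0.
  H_2: rank ker ∂_2 − rank ∂_3 = (1 − 1) − 0 = 0, and there is no ∂_3, so H_2 = 0.

As a check, the Euler characteristic is 3 − 3 + 1 = 1, which agrees with 1 − 0 + 0 = 1.
(K is a triangulation of the 2-simplex.)

H_0 ≅ Z,  H_1 = 0,  H_2 = 0.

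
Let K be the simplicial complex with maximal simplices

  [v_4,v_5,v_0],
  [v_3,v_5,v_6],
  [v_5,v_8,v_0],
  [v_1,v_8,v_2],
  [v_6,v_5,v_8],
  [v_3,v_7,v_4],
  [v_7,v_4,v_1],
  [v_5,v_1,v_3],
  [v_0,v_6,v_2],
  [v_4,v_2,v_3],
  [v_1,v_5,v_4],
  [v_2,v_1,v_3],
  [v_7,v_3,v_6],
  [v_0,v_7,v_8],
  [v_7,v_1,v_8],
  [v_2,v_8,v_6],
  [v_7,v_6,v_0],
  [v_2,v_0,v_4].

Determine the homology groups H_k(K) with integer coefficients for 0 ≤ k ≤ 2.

We work with the vertex ordering v_0 < v_1 < v_2 < v_3 < v_4 < v_5 < v_6 < v_7 < v_8. The simplices of K, each written with vertices in increasing order, are:

  0-simplices (9): [v_0], [v_1], [v_2], [v_3], [v_4], [v_5], [v_6], [v_7], [v_8]
  1-simplices (27): (27 of them)
  2-simplices (18): (18 of them)

so the chain groups are C_0 ≅ Z^9, C_1 ≅ Z^27, C_2 ≅ Z^18.

The boundary map ∂_1: C_1 → C_0 maps an edge to its endpoints' difference, ∂[p,q] = q − p.
The 9×27 boundary matrix has rank 8 and Smith normal form diag(1,1,1,1,1,1,1,1).

The boundary map ∂_2: C_2 → C_1 maps a triangle to the signed sum of its edges. For instance
  ∂[v_1,v_2,v_8] = [v_2,v_8] − [v_1,v_8] + [v_1,v_2],
  ∂[v_1,v_4,v_7] = [v_4,v_7] − [v_1,v_7] + [v_1,v_4].
The resulting 27×18 matrix has rank 18, and its Smith normal form has invariant factors (1,1,1,1,1,1,1,1,1,1,1,1,1,1,1,1,1,2).

Computing H_k = (kernel of ∂_k) / (image of ∂_{k+1}):

  H_0: rank C_0 − rank ∂_1 = 9 − 8 = 1, and the invariant factors of ∂_1 are all 1, so H_0 ≅ Z.
  H_1: rank ker ∂_1 − rank ∂_2 = (27 − 8) − 18 = 1, and ∂_2 has invariant factor 2 > 1, so H_1 ≅ Z ⊕ Z/2.
  H_2: rank ker ∂_2 − rank ∂_3 = (18 − 18) − 0 = 0, and there is no ∂_3, so H_2 ≅ 0.

H_0 = Z,  H_1 = Z ⊕ Z/2,  H_2 = 0.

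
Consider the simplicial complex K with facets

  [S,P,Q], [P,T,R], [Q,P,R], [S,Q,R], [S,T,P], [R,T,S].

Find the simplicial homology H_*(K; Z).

H_0 = Z,  H_1 = 0,  H_2 = Z.

Fix the vertex order P < Q < R < S < T and write every simplex with vertices in increasing order. Then dim K = 2 and the simplices of K are:

  0-simplices (5): P, Q, R, S, T
  1-simplices (9): PQ, PR, PS, PT, QR, QS, RS, RT, ST
  2-simplices (6): PQR, PQS, PRT, PST, QRS, RST

giving chain groups C_0 ≅ Z^5, C_1 ≅ Z^9, C_2 ≅ Z^6.

Boundary ∂_1: C_1 → C_0 sends each edge [p,q] (with p < q) to q − p. For instance
  ∂QS = S − Q.
The 5×9 boundary matrix has rank 4 and Smith normal form diag(1,1,1,1).

The boundary map ∂_2: C_2 → C_1 sends each 2-simplex [p,q,r] to [q,r] − [p,r] + [p,q]. For instance
  ∂PQS = QS − PS + PQ,
  ∂PRT = RT − PT + PR.
This gives a 9×6 integer matrix of rank 5; reducing to Smith normal form yields diagonal entries (1,1,1,1,1).

Now H_k = ker ∂_k / im ∂_{k+1}, so:

  H_0: rank C_0 − rank ∂_1 = 5 − 4 = 1, and the invariant factors of ∂_1 are all 1, so H_0 ≅ Z.
  H_1: rank ker ∂_1 − rank ∂_2 = (9 − 4) − 5 = 0, and the invariant factors of ∂_2 are all 1, so H_1 ≅ 0.
  H_2: rank ker ∂_2 − rank ∂_3 = (6 − 5) − 0 = 1, and there is no ∂_3, so H_2 ≅ Z.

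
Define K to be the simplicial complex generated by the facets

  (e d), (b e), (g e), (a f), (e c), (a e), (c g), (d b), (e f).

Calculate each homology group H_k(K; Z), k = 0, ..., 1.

We work with the vertex ordering a < b < c < d < e < f < g. The simplices of K, each written with vertices in increasing order, are:

  0-simplices (7): a, b, c, d, e, f, g
  1-simplices (9): ae, af, bd, be, ce, cg, de, ef, eg

giving chain groups C_0 ≅ Z^7, C_1 ≅ Z^9.

The boundary map ∂_1: C_1 → C_0 sends each edge [p,q] (with p < q) to q − p.
The resulting 7×9 matrix has rank 6, and its Smith normal form has invariant factors (1,1,1,1,1,1).

Reading off H_k = ker ∂_k / im ∂_{k+1}:

  H_0: rank C_0 − rank ∂_1 = 7 − 6 = 1, and the invariant factors of ∂_1 are all 1, so H_0 ≅ Z.
  H_1: rank ker ∂_1 − rank ∂_2 = (9 − 6) − 0 = 3, and there is no ∂_2, so H_1 ≅ Z^3.

As a check, the Euler characteristic is 7 − 9 = -2, which agrees with 1 − 3 = -2.

H_0 ≅ Z,  H_1 ≅ Z^3.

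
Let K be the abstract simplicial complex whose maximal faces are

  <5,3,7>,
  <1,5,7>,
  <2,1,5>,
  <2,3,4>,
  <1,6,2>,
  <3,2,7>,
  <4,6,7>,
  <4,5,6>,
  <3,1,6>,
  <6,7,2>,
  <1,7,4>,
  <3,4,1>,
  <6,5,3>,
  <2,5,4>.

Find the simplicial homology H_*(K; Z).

We work with the vertex ordering 1 < 2 < 3 < 4 < 5 < 6 < 7. The simplices of K, each written with vertices in increasing order, are:

  0-simplices (7): [1], [2], [3], [4], [5], [6], [7]
  1-simplices (21): [1,2], [1,3], [1,4], [1,5], [1,6], [1,7], [2,3], [2,4], [2,5], [2,6], [2,7], [3,4], [3,5], [3,6], [3,7], [4,5], [4,6], [4,7], [5,6], [5,7], [6,7]
  2-simplices (14): [1,2,5], [1,2,6], [1,3,4], [1,3,6], [1,4,7], [1,5,7], [2,3,4], [2,3,7], [2,4,5], [2,6,7], [3,5,6], [3,5,7], [4,5,6], [4,6,7]

giving chain groups C_0 ≅ Z^7, C_1 ≅ Z^21, C_2 ≅ Z^14.

The boundary map ∂_1: C_1 → C_0 sends each edge [p,q] (with p < q) to q − p. For instance
  ∂[1,6] = [6] − [1].
The 7×21 boundary matrix has rank 6 and Smith normal form diag(1,1,1,1,1,1).

The boundary map ∂_2: C_2 → C_1 acts by ∂[p,q,r] = [q,r] − [p,r] + [p,q]. For instance
  ∂[2,4,5] = [4,5] − [2,5] + [2,4],
  ∂[1,5,7] = [5,7] − [1,7] + [1,5].
The 21×14 boundary matrix has rank 13 and Smith normal form diag(1,1,1,1,1,1,1,1,1,1,1,1,1).

Computing H_k = (kernel of ∂_k) / (image of ∂_{k+1}):

  H_0: rank C_0 − rank ∂_1 = 7 − 6 = 1, and the invariant factors of ∂_1 are all 1, so H_0 = Z.
  H_1: rank ker ∂_1 − rank ∂_2 = (21 − 6) − 13 = 2, and the invariant factors of ∂_2 are all 1, so H_1 = Z^2.
  H_2: rank ker ∂_2 − rank ∂_3 = (14 − 13) − 0 = 1, and there is no ∂_3, so H_2 = Z.

As a check, the Euler characteristic is 7 − 21 + 14 = 0, which agrees with 1 − 2 + 1 = 0.

H_0 = Z,  H_1 = Z^2,  H_2 = Z.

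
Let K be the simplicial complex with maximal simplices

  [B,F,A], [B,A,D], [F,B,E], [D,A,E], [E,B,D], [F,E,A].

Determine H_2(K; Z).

Take the total order A < B < D < E < F on the vertex set. Then K (dimension 2) consists of the simplices:

  0-simplices (5): A, B, D, E, F
  1-simplices (9): AB, AD, AE, AF, BD, BE, BF, DE, EF
  2-simplices (6): ABD, ABF, ADE, AEF, BDE, BEF

Hence C_0 ≅ Z^5, C_1 ≅ Z^9, C_2 ≅ Z^6.

The boundary map ∂_1: C_1 → C_0 sends each edge [p,q] (with p < q) to q − p.
As a 5×9 matrix over Z this has rank 4, with invariant factors (1,1,1,1).

Boundary ∂_2: C_2 → C_1 maps a triangle to the signed sum of its edges. For instance
  ∂ABD = BD − AD + AB,
  ∂BDE = DE − BE + BD.
This gives a 9×6 integer matrix of rank 5; reducing to Smith normal form yields diagonal entries (1,1,1,1,1).

Reading off H_k = ker ∂_k / im ∂_{k+1}:

  H_2: rank ker ∂_2 − rank ∂_3 = (6 − 5) − 0 = 1, and there is no ∂_3, so H_2 ≅ Z.

H_2 = Z.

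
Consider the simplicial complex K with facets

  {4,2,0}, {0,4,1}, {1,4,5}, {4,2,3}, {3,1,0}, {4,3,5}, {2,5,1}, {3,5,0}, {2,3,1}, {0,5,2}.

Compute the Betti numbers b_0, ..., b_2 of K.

b_0 = 1, b_1 = 0, b_2 = 0.

Fix the vertex order 0 < 1 < 2 < 3 < 4 < 5 and write every simplex with vertices in increasing order. Then dim K = 2 and the simplices of K are:

  0-simplices (6): [0], [1], [2], [3], [4], [5]
  1-simplices (15): [0,1], [0,2], [0,3], [0,4], [0,5], [1,2], [1,3], [1,4], [1,5], [2,3], [2,4], [2,5], [3,4], [3,5], [4,5]
  2-simplices (10): [0,1,3], [0,1,4], [0,2,4], [0,2,5], [0,3,5], [1,2,3], [1,2,5], [1,4,5], [2,3,4], [3,4,5]

giving chain groups C_0 ≅ Z^6, C_1 ≅ Z^15, C_2 ≅ Z^10.

∂_1: C_1 → C_0 sends each edge [p,q] (with p < q) to q − p. For instance
  ∂[4,5] = [5] − [4].
This gives a 6×15 integer matrix of rank 5; reducing to Smith normal form yields diagonal entries (1,1,1,1,1).

∂_2: C_2 → C_1 sends each 2-simplex [p,q,r] to [q,r] − [p,r] + [p,q]. For instance
  ∂[0,2,4] = [2,4] − [0,4] + [0,2],
  ∂[0,2,5] = [2,5] − [0,5] + [0,2].
The 15×10 boundary matrix has rank 10 and Smith normal form diag(1,1,1,1,1,1,1,1,1,2).

Reading off H_k = ker ∂_k / im ∂_{k+1}:

  H_0: rank C_0 − rank ∂_1 = 6 − 5 = 1, and the invariant factors of ∂_1 are all 1, so H_0 = Z.
  H_1: rank ker ∂_1 − rank ∂_2 = (15 − 5) − 10 = 0, and ∂_2 has invariant factor 2 > 1, so H_1 = Z/2.
  H_2: rank ker ∂_2 − rank ∂_3 = (10 − 10) − 0 = 0, and there is no ∂_3, so H_2 = 0.

(K is a triangulation of the real projective plane RP^2.)

Hence the Betti numbers are b_0 = 1, b_1 = 0, b_2 = 0.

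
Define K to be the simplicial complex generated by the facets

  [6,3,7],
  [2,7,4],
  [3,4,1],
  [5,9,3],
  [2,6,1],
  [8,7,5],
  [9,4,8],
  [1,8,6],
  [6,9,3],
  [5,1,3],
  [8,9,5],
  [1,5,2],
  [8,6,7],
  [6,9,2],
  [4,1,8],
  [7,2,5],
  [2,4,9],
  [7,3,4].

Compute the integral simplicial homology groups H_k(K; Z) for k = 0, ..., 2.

Order the vertices as 1 < 2 < 3 < 4 < 5 < 6 < 7 < 8 < 9. Listing each simplex with vertices in this order, K has dimension 2 with simplices:

  0-simplices (9): [1], [2], [3], [4], [5], [6], [7], [8], [9]
  1-simplices (27): (27 of them)
  2-simplices (18): [1,2,5], [1,2,6], [1,3,4], [1,3,5], [1,4,8], [1,6,8], [2,4,7], [2,4,9], [2,5,7], [2,6,9], [3,4,7], [3,5,9], [3,6,7], [3,6,9], [4,8,9], [5,7,8], [5,8,9], [6,7,8]

Hence C_0 ≅ Z^9, C_1 ≅ Z^27, C_2 ≅ Z^18.

Boundary ∂_1: C_1 → C_0 maps an edge to its endpoints' difference, ∂[p,q] = q − p. For instance
  ∂[3,9] = [9] − [3].
As a 9×27 matrix over Z this has rank 8, with invariant factors (1,1,1,1,1,1,1,1).

Boundary ∂_2: C_2 → C_1 sends each 2-simplex [p,q,r] to [q,r] − [p,r] + [p,q]. For instance
  ∂[5,8,9] = [8,9] − [5,9] + [5,8],
  ∂[2,6,9] = [6,9] − [2,9] + [2,6].
This gives a 27×18 integer matrix of rank 17; reducing to Smith normal form yields diagonal entries (1,1,1,1,1,1,1,1,1,1,1,1,1,1,1,1,1).

Computing H_k = (kernel of ∂_k) / (image of ∂_{k+1}):

  H_0: rank C_0 − rank ∂_1 = 9 − 8 = 1, and the invariant factors of ∂_1 are all 1, so H_0 = Z.
  H_1: rank ker ∂_1 − rank ∂_2 = (27 − 8) − 17 = 2, and the invariant factors of ∂_2 are all 1, so H_1 = Z^2.
  H_2: rank ker ∂_2 − rank ∂_3 = (18 − 17) − 0 = 1, and there is no ∂_3, so H_2 = Z.

As a check, the Euler characteristic is 9 − 27 + 18 = 0, which agrees with 1 − 2 + 1 = 0.

H_0 = Z,  H_1 = Z^2,  H_2 = Z.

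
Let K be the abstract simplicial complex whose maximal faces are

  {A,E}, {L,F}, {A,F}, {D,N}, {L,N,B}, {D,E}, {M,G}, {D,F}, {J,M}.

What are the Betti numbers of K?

b_0 = 2, b_1 = 2, b_2 = 0.

Fix the vertex order A < B < D < E < F < G < J < L < M < N and write every simplex with vertices in increasing order. Then dim K = 2 and the simplices of K are:

  0-simplices (10): A, B, D, E, F, G, J, L, M, N
  1-simplices (11): AE, AF, BL, BN, DE, DF, DN, FL, GM, JM, LN
  2-simplices (1): BLN

giving chain groups C_0 ≅ Z^10, C_1 ≅ Z^11, C_2 ≅ Z^1.

Boundary ∂_1: C_1 → C_0 is given by ∂[p,q] = [q] − [p].
This gives a 10×11 integer matrix of rank 8; reducing to Smith normal form yields diagonal entries (1,1,1,1,1,1,1,1).

Boundary ∂_2: C_2 → C_1 maps a triangle to the signed sum of its edges. For instance
  ∂BLN = LN − BN + BL.
The 11×1 boundary matrix has rank 1 and Smith normal form diag(1).

Computing H_k = (kernel of ∂_k) / (image of ∂_{k+1}):

  H_0: rank C_0 − rank ∂_1 = 10 − 8 = 2, and the invariant factors of ∂_1 are all 1, so H_0 ≅ Z^2.
  H_1: rank ker ∂_1 − rank ∂_2 = (11 − 8) − 1 = 2, and the invariant factors of ∂_2 are all 1, so H_1 ≅ Z^2.
  H_2: rank ker ∂_2 − rank ∂_3 = (1 − 1) − 0 = 0, and there is no ∂_3, so H_2 ≅ 0.

Hence the Betti numbers are b_0 = 2, b_1 = 2, b_2 = 0.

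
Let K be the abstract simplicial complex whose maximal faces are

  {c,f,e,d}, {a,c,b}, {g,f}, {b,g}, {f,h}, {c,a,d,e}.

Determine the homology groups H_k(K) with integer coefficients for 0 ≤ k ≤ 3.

We work with the vertex ordering a < b < c < d < e < f < g < h. The simplices of K, each written with vertices in increasing order, are:

  0-simplices (8): a, b, c, d, e, f, g, h
  1-simplices (14): ab, ac, ad, ae, bc, bg, cd, ce, cf, de, df, ef, fg, fh
  2-simplices (8): abc, acd, ace, ade, cde, cdf, cef, def
  3-simplices (2): acde, cdef

so the chain groups are C_0 ≅ Z^8, C_1 ≅ Z^14, C_2 ≅ Z^8, C_3 ≅ Z^2.

Boundary ∂_1: C_1 → C_0 maps an edge to its endpoints' difference, ∂[p,q] = q − p.
The 8×14 boundary matrix has rank 7 and Smith normal form diag(1,1,1,1,1,1,1).

The boundary map ∂_2: C_2 → C_1 sends each 2-simplex [p,q,r] to [q,r] − [p,r] + [p,q]. For instance
  ∂cde = de − ce + cd,
  ∂acd = cd − ad + ac.
The 14×8 boundary matrix has rank 6 and Smith normal form diag(1,1,1,1,1,1).

Boundary ∂_3: C_3 → C_2 sends each 3-simplex σ to the alternating sum Σ_i (−1)^i (σ with its i-th vertex removed). For instance
  ∂acde = cde − ade + ace − acd,
  ∂cdef = def − cef + cdf − cde.
The 8×2 boundary matrix has rank 2 and Smith normal form diag(1,1).

From H_k ≅ ker(∂_k) / im(∂_{k+1}) we obtain:

  H_0: rank C_0 − rank ∂_1 = 8 − 7 = 1, and the invariant factors of ∂_1 are all 1, so H_0 ≅ Z.
  H_1: rank ker ∂_1 − rank ∂_2 = (14 − 7) − 6 = 1, and the invariant factors of ∂_2 are all 1, so H_1 ≅ Z.
  H_2: rank ker ∂_2 − rank ∂_3 = (8 − 6) − 2 = 0, and the invariant factors of ∂_3 are all 1, so H_2 ≅ 0.
  H_3: rank ker ∂_3 − rank ∂_4 = (2 − 2) − 0 = 0, and there is no ∂_4, so H_3 ≅ 0.

H_0 = Z,  H_1 = Z,  H_2 = 0,  H_3 = 0.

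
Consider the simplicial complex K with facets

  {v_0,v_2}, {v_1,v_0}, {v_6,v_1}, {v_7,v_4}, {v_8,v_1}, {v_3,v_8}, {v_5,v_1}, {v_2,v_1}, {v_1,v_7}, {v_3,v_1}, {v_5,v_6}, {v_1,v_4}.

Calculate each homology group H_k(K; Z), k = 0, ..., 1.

Order the vertices as v_0 < v_1 < v_2 < v_3 < v_4 < v_5 < v_6 < v_7 < v_8. Listing each simplex with vertices in this order, K has dimension 1 with simplices:

  0-simplices (9): [v_0], [v_1], [v_2], [v_3], [v_4], [v_5], [v_6], [v_7], [v_8]
  1-simplices (12): [v_0,v_1], [v_0,v_2], [v_1,v_2], [v_1,v_3], [v_1,v_4], [v_1,v_5], [v_1,v_6], [v_1,v_7], [v_1,v_8], [v_3,v_8], [v_4,v_7], [v_5,v_6]

giving chain groups C_0 ≅ Z^9, C_1 ≅ Z^12.

∂_1: C_1 → C_0 maps an edge to its endpoints' difference, ∂[p,q] = q − p. For instance
  ∂[v_1,v_7] = [v_7] − [v_1].
The 9×12 boundary matrix has rank 8 and Smith normal form diag(1,1,1,1,1,1,1,1).

Computing H_k = (kernel of ∂_k) / (image of ∂_{k+1}):

  H_0: rank C_0 − rank ∂_1 = 9 − 8 = 1, and the invariant factors of ∂_1 are all 1, so H_0 ≅ Z.
  H_1: rank ker ∂_1 − rank ∂_2 = (12 − 8) − 0 = 4, and there is no ∂_2, so H_1 ≅ Z^4.

As a check, the Euler characteristic is 9 − 12 = -3, which agrees with 1 − 4 = -3.
(K is a triangulation of a wedge of 4 circles.)

H_0 ≅ Z,  H_1 ≅ Z^4.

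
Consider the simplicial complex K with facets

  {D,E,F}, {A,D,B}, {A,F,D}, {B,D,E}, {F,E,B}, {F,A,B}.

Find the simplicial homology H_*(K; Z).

We work with the vertex ordering A < B < D < E < F. The simplices of K, each written with vertices in increasing order, are:

  0-simplices (5): A, B, D, E, F
  1-simplices (9): AB, AD, AF, BD, BE, BF, DE, DF, EF
  2-simplices (6): ABD, ABF, ADF, BDE, BEF, DEF

so the chain groups are C_0 ≅ Z^5, C_1 ≅ Z^9, C_2 ≅ Z^6.

∂_1: C_1 → C_0 is given by ∂[p,q] = [q] − [p]. For instance
  ∂BD = D − B.
This gives a 5×9 integer matrix of rank 4; reducing to Smith normal form yields diagonal entries (1,1,1,1).

Boundary ∂_2: C_2 → C_1 maps a triangle to the signed sum of its edges. For instance
  ∂BDE = DE − BE + BD,
  ∂ABD = BD − AD + AB.
The resulting 9×6 matrix has rank 5, and its Smith normal form has invariant factors (1,1,1,1,1).

From H_k ≅ ker(∂_k) / im(∂_{k+1}) we obtain:

  H_0: rank C_0 − rank ∂_1 = 5 − 4 = 1, and the invariant factors of ∂_1 are all 1, so H_0 ≅ Z.
  H_1: rank ker ∂_1 − rank ∂_2 = (9 − 4) − 5 = 0, and the invariant factors of ∂_2 are all 1, so H_1 ≅ 0.
  H_2: rank ker ∂_2 − rank ∂_3 = (6 − 5) − 0 = 1, and there is no ∂_3, so H_2 ≅ Z.

H_0 ≅ Z,  H_1 = 0,  H_2 ≅ Z.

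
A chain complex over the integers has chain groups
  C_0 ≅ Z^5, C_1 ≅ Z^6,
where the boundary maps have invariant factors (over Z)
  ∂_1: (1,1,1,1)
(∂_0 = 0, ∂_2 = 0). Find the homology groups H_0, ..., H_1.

H_0 = Z,  H_1 = Z^2.

H_0: b_0 = 5 − 0 − 4 = 1; torsion from ∂_1 factors > 1: none. So H_0 = Z.
H_1: b_1 = 6 − 4 − 0 = 2; torsion from ∂_2 factors > 1: none. So H_1 = Z^2.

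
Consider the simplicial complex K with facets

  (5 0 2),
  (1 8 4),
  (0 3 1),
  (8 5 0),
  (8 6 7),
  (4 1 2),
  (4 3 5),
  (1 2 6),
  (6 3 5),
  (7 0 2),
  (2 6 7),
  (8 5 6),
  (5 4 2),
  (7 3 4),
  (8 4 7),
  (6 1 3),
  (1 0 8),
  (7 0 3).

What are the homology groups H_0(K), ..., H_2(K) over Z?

H_0 ≅ Z,  H_1 ≅ Z^2,  H_2 ≅ Z.

Order the vertices as 0 < 1 < 2 < 3 < 4 < 5 < 6 < 7 < 8. Listing each simplex with vertices in this order, K has dimension 2 with simplices:

  0-simplices (9): [0], [1], [2], [3], [4], [5], [6], [7], [8]
  1-simplices (27): (27 of them)
  2-simplices (18): [0,1,3], [0,1,8], [0,2,5], [0,2,7], [0,3,7], [0,5,8], [1,2,4], [1,2,6], [1,3,6], [1,4,8], [2,4,5], [2,6,7], [3,4,5], [3,4,7], [3,5,6], [4,7,8], [5,6,8], [6,7,8]

Hence C_0 ≅ Z^9, C_1 ≅ Z^27, C_2 ≅ Z^18.

The boundary map ∂_1: C_1 → C_0 is given by ∂[p,q] = [q] − [p]. For instance
  ∂[4,8] = [8] − [4].
The resulting 9×27 matrix has rank 8, and its Smith normal form has invariant factors (1,1,1,1,1,1,1,1).

Boundary ∂_2: C_2 → C_1 sends each 2-simplex [p,q,r] to [q,r] − [p,r] + [p,q]. For instance
  ∂[2,6,7] = [6,7] − [2,7] + [2,6],
  ∂[0,2,7] = [2,7] − [0,7] + [0,2].
The resulting 27×18 matrix has rank 17, and its Smith normal form has invariant factors (1,1,1,1,1,1,1,1,1,1,1,1,1,1,1,1,1).

Now H_k = ker ∂_k / im ∂_{k+1}, so:

  H_0: rank C_0 − rank ∂_1 = 9 − 8 = 1, and the invariant factors of ∂_1 are all 1, so H_0 = Z.
  H_1: rank ker ∂_1 − rank ∂_2 = (27 − 8) − 17 = 2, and the invariant factors of ∂_2 are all 1, so H_1 = Z^2.
  H_2: rank ker ∂_2 − rank ∂_3 = (18 − 17) − 0 = 1, and there is no ∂_3, so H_2 = Z.

As a check, the Euler characteristic is 9 − 27 + 18 = 0, which agrees with 1 − 2 + 1 = 0.
(K is a triangulation of the torus T^2.)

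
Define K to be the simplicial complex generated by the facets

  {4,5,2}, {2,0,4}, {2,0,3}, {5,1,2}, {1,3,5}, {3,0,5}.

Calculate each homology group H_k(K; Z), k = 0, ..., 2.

K has 6 vertices, 12 edges, 6 triangles.
rank ∂_0 = 0, rank ∂_1 = 5 ⇒ b_0 = 6 − 0 − 5 = 1; all invariant factors of ∂_1 are 1 so no torsion. So H_0 = Z.
rank ∂_1 = 5, rank ∂_2 = 6 ⇒ b_1 = 12 − 5 − 6 = 1; all invariant factors of ∂_2 are 1 so no torsion. So H_1 = Z.
rank ∂_2 = 6, rank ∂_3 = 0 ⇒ b_2 = 6 − 6 − 0 = 0. So H_2 = 0.

H_0 ≅ Z,  H_1 ≅ Z,  H_2 = 0.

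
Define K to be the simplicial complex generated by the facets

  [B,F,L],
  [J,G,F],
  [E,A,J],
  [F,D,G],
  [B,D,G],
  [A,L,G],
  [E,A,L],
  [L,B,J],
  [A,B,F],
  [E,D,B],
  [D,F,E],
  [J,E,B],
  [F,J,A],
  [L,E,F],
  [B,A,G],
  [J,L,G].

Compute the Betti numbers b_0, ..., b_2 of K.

b_0 = 1, b_1 = 2, b_2 = 1.

K has 8 vertices, 24 edges, 16 triangles.
rank ∂_0 = 0, rank ∂_1 = 7 ⇒ b_0 = 8 − 0 − 7 = 1; all invariant factors of ∂_1 are 1 so no torsion. So H_0 = Z.
rank ∂_1 = 7, rank ∂_2 = 15 ⇒ b_1 = 24 − 7 − 15 = 2; all invariant factors of ∂_2 are 1 so no torsion. So H_1 = Z^2.
rank ∂_2 = 15, rank ∂_3 = 0 ⇒ b_2 = 16 − 15 − 0 = 1. So H_2 = Z.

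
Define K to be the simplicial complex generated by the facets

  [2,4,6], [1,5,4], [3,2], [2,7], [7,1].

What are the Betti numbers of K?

Fix the vertex order 1 < 2 < 3 < 4 < 5 < 6 < 7 and write every simplex with vertices in increasing order. Then dim K = 2 and the simplices of K are:

  0-simplices (7): [1], [2], [3], [4], [5], [6], [7]
  1-simplices (9): [1,4], [1,5], [1,7], [2,3], [2,4], [2,6], [2,7], [4,5], [4,6]
  2-simplices (2): [1,4,5], [2,4,6]

giving chain groups C_0 ≅ Z^7, C_1 ≅ Z^9, C_2 ≅ Z^2.

The boundary map ∂_1: C_1 → C_0 is given by ∂[p,q] = [q] − [p]. For instance
  ∂[1,5] = [5] − [1].
As a 7×9 matrix over Z this has rank 6, with invariant factors (1,1,1,1,1,1).

∂_2: C_2 → C_1 maps a triangle to the signed sum of its edges. For instance
  ∂[2,4,6] = [4,6] − [2,6] + [2,4],
  ∂[1,4,5] = [4,5] − [1,5] + [1,4].
As a 9×2 matrix over Z this has rank 2, with invariant factors (1,1).

Computing H_k = (kernel of ∂_k) / (image of ∂_{k+1}):

  H_0: rank C_0 − rank ∂_1 = 7 − 6 = 1, and the invariant factors of ∂_1 are all 1, so H_0 ≅ Z.
  H_1: rank ker ∂_1 − rank ∂_2 = (9 − 6) − 2 = 1, and the invariant factors of ∂_2 are all 1, so H_1 ≅ Z.
  H_2: rank ker ∂_2 − rank ∂_3 = (2 − 2) − 0 = 0, and there is no ∂_3, so H_2 ≅ 0.

Hence the Betti numbers are b_0 = 1, b_1 = 1, b_2 = 0.

b_0 = 1, b_1 = 1, b_2 = 0.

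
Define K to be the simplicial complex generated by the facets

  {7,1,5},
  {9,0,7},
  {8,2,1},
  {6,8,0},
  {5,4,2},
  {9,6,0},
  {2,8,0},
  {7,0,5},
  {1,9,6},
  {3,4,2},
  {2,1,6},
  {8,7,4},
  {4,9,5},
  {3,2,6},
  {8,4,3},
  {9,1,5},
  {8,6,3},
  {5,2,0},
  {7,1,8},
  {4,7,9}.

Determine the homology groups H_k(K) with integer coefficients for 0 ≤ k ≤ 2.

H_0 ≅ Z,  H_1 ≅ Z ⊕ Z/2,  H_2 = 0.

Take the total order 0 < 1 < 2 < 3 < 4 < 5 < 6 < 7 < 8 < 9 on the vertex set. Then K (dimension 2) consists of the simplices:

  0-simplices (10): [0], [1], [2], [3], [4], [5], [6], [7], [8], [9]
  1-simplices (30): (30 of them)
  2-simplices (20): (20 of them)

giving chain groups C_0 ≅ Z^10, C_1 ≅ Z^30, C_2 ≅ Z^20.

The boundary map ∂_1: C_1 → C_0 maps an edge to its endpoints' difference, ∂[p,q] = q − p. For instance
  ∂[0,2] = [2] − [0].
The resulting 10×30 matrix has rank 9, and its Smith normal form has invariant factors (1,1,1,1,1,1,1,1,1).

The boundary map ∂_2: C_2 → C_1 sends each 2-simplex [p,q,r] to [q,r] − [p,r] + [p,q]. For instance
  ∂[3,4,8] = [4,8] − [3,8] + [3,4],
  ∂[0,7,9] = [7,9] − [0,9] + [0,7].
As a 30×20 matrix over Z this has rank 20, with invariant factors (1,1,1,1,1,1,1,1,1,1,1,1,1,1,1,1,1,1,1,2).

Computing H_k = (kernel of ∂_k) / (image of ∂_{k+1}):

  H_0: rank C_0 − rank ∂_1 = 10 − 9 = 1, and the invariant factors of ∂_1 are all 1, so H_0 = Z.
  H_1: rank ker ∂_1 − rank ∂_2 = (30 − 9) − 20 = 1, and ∂_2 has invariant factor 2 > 1, so H_1 = Z ⊕ Z/2.
  H_2: rank ker ∂_2 − rank ∂_3 = (20 − 20) − 0 = 0, and there is no ∂_3, so H_2 = 0.

As a check, the Euler characteristic is 10 − 30 + 20 = 0, which agrees with 1 − 1 + 0 = 0.
(K is a triangulation of the Klein bottle.)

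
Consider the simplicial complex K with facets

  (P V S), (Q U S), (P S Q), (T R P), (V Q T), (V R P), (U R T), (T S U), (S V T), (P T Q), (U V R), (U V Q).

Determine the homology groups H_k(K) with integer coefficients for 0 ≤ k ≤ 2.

H_0 ≅ Z,  H_1 ≅ Z/2,  H_2 = 0.

We work with the vertex ordering P < Q < R < S < T < U < V. The simplices of K, each written with vertices in increasing order, are:

  0-simplices (7): P, Q, R, S, T, U, V
  1-simplices (18): PQ, PR, PS, PT, PV, QS, QT, QU, QV, RT, RU, RV, ST, SU, SV, TU, TV, UV
  2-simplices (12): PQS, PQT, PRT, PRV, PSV, QSU, QTV, QUV, RTU, RUV, STU, STV

so the chain groups are C_0 ≅ Z^7, C_1 ≅ Z^18, C_2 ≅ Z^12.

∂_1: C_1 → C_0 is given by ∂[p,q] = [q] − [p]. For instance
  ∂QU = U − Q.
The resulting 7×18 matrix has rank 6, and its Smith normal form has invariant factors (1,1,1,1,1,1).

The boundary map ∂_2: C_2 → C_1 acts by ∂[p,q,r] = [q,r] − [p,r] + [p,q]. For instance
  ∂PQS = QS − PS + PQ,
  ∂QTV = TV − QV + QT.
As a 18×12 matrix over Z this has rank 12, with invariant factors (1,1,1,1,1,1,1,1,1,1,1,2).

Reading off H_k = ker ∂_k / im ∂_{k+1}:

  H_0: rank C_0 − rank ∂_1 = 7 − 6 = 1, and the invariant factors of ∂_1 are all 1, so H_0 = Z.
  H_1: rank ker ∂_1 − rank ∂_2 = (18 − 6) − 12 = 0, and ∂_2 has invariant factor 2 > 1, so H_1 = Z/2.
  H_2: rank ker ∂_2 − rank ∂_3 = (12 − 12) − 0 = 0, and there is no ∂_3, so H_2 = 0.

(K is a triangulation of the real projective plane RP^2.)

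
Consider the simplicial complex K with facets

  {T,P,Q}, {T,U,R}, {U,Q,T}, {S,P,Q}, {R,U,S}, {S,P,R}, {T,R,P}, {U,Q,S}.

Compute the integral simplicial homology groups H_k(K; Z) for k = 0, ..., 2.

H_0 ≅ Z,  H_1 = 0,  H_2 ≅ Z.

Order the vertices as P < Q < R < S < T < U. Listing each simplex with vertices in this order, K has dimension 2 with simplices:

  0-simplices (6): P, Q, R, S, T, U
  1-simplices (12): PQ, PR, PS, PT, QS, QT, QU, RS, RT, RU, SU, TU
  2-simplices (8): PQS, PQT, PRS, PRT, QSU, QTU, RSU, RTU

so the chain groups are C_0 ≅ Z^6, C_1 ≅ Z^12, C_2 ≅ Z^8.

∂_1: C_1 → C_0 maps an edge to its endpoints' difference, ∂[p,q] = q − p. For instance
  ∂QU = U − Q.
The 6×12 boundary matrix has rank 5 and Smith normal form diag(1,1,1,1,1).

Boundary ∂_2: C_2 → C_1 acts by ∂[p,q,r] = [q,r] − [p,r] + [p,q]. For instance
  ∂PRS = RS − PS + PR,
  ∂RSU = SU − RU + RS.
This gives a 12×8 integer matrix of rank 7; reducing to Smith normal form yields diagonal entries (1,1,1,1,1,1,1).

Reading off H_k = ker ∂_k / im ∂_{k+1}:

  H_0: rank C_0 − rank ∂_1 = 6 − 5 = 1, and the invariant factors of ∂_1 are all 1, so H_0 ≅ Z.
  H_1: rank ker ∂_1 − rank ∂_2 = (12 − 5) − 7 = 0, and the invariant factors of ∂_2 are all 1, so H_1 ≅ 0.
  H_2: rank ker ∂_2 − rank ∂_3 = (8 − 7) − 0 = 1, and there is no ∂_3, so H_2 ≅ Z.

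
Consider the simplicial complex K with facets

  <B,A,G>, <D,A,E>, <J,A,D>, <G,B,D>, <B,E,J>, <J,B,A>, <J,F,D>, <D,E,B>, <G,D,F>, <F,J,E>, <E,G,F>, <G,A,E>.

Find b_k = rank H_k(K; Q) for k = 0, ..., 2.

Order the vertices as A < B < D < E < F < G < J. Listing each simplex with vertices in this order, K has dimension 2 with simplices:

  0-simplices (7): A, B, D, E, F, G, J
  1-simplices (18): AB, AD, AE, AG, AJ, BD, BE, BG, BJ, DE, DF, DG, DJ, EF, EG, EJ, FG, FJ
  2-simplices (12): ABG, ABJ, ADE, ADJ, AEG, BDE, BDG, BEJ, DFG, DFJ, EFG, EFJ

Hence C_0 ≅ Z^7, C_1 ≅ Z^18, C_2 ≅ Z^12.

∂_1: C_1 → C_0 is given by ∂[p,q] = [q] − [p].
As a 7×18 matrix over Z this has rank 6, with invariant factors (1,1,1,1,1,1).

Boundary ∂_2: C_2 → C_1 acts by ∂[p,q,r] = [q,r] − [p,r] + [p,q]. For instance
  ∂BDG = DG − BG + BD,
  ∂ABJ = BJ − AJ + AB.
As a 18×12 matrix over Z this has rank 12, with invariant factors (1,1,1,1,1,1,1,1,1,1,1,2).

Computing H_k = (kernel of ∂_k) / (image of ∂_{k+1}):

  H_0: rank C_0 − rank ∂_1 = 7 − 6 = 1, and the invariant factors of ∂_1 are all 1, so H_0 = Z.
  H_1: rank ker ∂_1 − rank ∂_2 = (18 − 6) − 12 = 0, and ∂_2 has invariant factor 2 > 1, so H_1 = Z/2.
  H_2: rank ker ∂_2 − rank ∂_3 = (12 − 12) − 0 = 0, and there is no ∂_3, so H_2 = 0.

As a check, the Euler characteristic is 7 − 18 + 12 = 1, which agrees with 1 − 0 + 0 = 1.

Hence the Betti numbers are b_0 = 1, b_1 = 0, b_2 = 0.

b_0 = 1, b_1 = 0, b_2 = 0.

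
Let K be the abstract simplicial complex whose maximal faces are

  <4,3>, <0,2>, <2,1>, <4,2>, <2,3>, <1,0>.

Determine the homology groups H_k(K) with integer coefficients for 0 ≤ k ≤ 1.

H_0 ≅ Z,  H_1 ≅ Z^2.

Order the vertices as 0 < 1 < 2 < 3 < 4. Listing each simplex with vertices in this order, K has dimension 1 with simplices:

  0-simplices (5): [0], [1], [2], [3], [4]
  1-simplices (6): [0,1], [0,2], [1,2], [2,3], [2,4], [3,4]

so the chain groups are C_0 ≅ Z^5, C_1 ≅ Z^6.

The boundary map ∂_1: C_1 → C_0 sends each edge [p,q] (with p < q) to q − p. For instance
  ∂[0,2] = [2] − [0].
The resulting 5×6 matrix has rank 4, and its Smith normal form has invariant factors (1,1,1,1).

Reading off H_k = ker ∂_k / im ∂_{k+1}:

  H_0: rank C_0 − rank ∂_1 = 5 − 4 = 1, and the invariant factors of ∂_1 are all 1, so H_0 = Z.
  H_1: rank ker ∂_1 − rank ∂_2 = (6 − 4) − 0 = 2, and there is no ∂_2, so H_1 = Z^2.

(K is a triangulation of a wedge of 2 circles.)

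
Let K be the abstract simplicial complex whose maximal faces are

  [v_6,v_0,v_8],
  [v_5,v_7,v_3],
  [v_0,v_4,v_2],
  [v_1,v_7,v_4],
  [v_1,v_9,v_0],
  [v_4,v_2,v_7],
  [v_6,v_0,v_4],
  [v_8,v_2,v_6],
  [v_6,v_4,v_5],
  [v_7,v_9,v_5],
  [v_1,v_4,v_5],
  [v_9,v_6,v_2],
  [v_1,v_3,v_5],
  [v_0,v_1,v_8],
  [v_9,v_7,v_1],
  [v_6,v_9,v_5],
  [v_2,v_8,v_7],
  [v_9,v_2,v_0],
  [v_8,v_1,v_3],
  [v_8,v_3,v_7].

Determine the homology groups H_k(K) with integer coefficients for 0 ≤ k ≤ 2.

Fix the vertex order v_0 < v_1 < v_2 < v_3 < v_4 < v_5 < v_6 < v_7 < v_8 < v_9 and write every simplex with vertices in increasing order. Then dim K = 2 and the simplices of K are:

  0-simplices (10): [v_0], [v_1], [v_2], [v_3], [v_4], [v_5], [v_6], [v_7], [v_8], [v_9]
  1-simplices (30): (30 of them)
  2-simplices (20): (20 of them)

Hence C_0 ≅ Z^10, C_1 ≅ Z^30, C_2 ≅ Z^20.

The boundary map ∂_1: C_1 → C_0 is given by ∂[p,q] = [q] − [p]. For instance
  ∂[v_1,v_5] = [v_5] − [v_1].
This gives a 10×30 integer matrix of rank 9; reducing to Smith normal form yields diagonal entries (1,1,1,1,1,1,1,1,1).

The boundary map ∂_2: C_2 → C_1 acts by ∂[p,q,r] = [q,r] − [p,r] + [p,q]. For instance
  ∂[v_3,v_5,v_7] = [v_5,v_7] − [v_3,v_7] + [v_3,v_5],
  ∂[v_0,v_1,v_9] = [v_1,v_9] − [v_0,v_9] + [v_0,v_1].
The 30×20 boundary matrix has rank 20 and Smith normal form diag(1,1,1,1,1,1,1,1,1,1,1,1,1,1,1,1,1,1,1,2).

Computing H_k = (kernel of ∂_k) / (image of ∂_{k+1}):

  H_0: rank C_0 − rank ∂_1 = 10 − 9 = 1, and the invariant factors of ∂_1 are all 1, so H_0 ≅ Z.
  H_1: rank ker ∂_1 − rank ∂_2 = (30 − 9) − 20 = 1, and ∂_2 has invariant factor 2 > 1, so H_1 ≅ Z ⊕ Z/2Z.
  H_2: rank ker ∂_2 − rank ∂_3 = (20 − 20) − 0 = 0, and there is no ∂_3, so H_2 ≅ 0.

(K is a triangulation of the Klein bottle.)

H_0 = Z,  H_1 = Z ⊕ Z/2Z,  H_2 = 0.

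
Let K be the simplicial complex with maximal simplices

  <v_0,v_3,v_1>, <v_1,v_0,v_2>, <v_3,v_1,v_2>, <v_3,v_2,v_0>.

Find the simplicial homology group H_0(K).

H_0 = Z.

Fix the vertex order v_0 < v_1 < v_2 < v_3 and write every simplex with vertices in increasing order. Then dim K = 2 and the simplices of K are:

  0-simplices (4): [v_0], [v_1], [v_2], [v_3]
  1-simplices (6): [v_0,v_1], [v_0,v_2], [v_0,v_3], [v_1,v_2], [v_1,v_3], [v_2,v_3]
  2-simplices (4): [v_0,v_1,v_2], [v_0,v_1,v_3], [v_0,v_2,v_3], [v_1,v_2,v_3]

so the chain groups are C_0 ≅ Z^4, C_1 ≅ Z^6, C_2 ≅ Z^4.

Boundary ∂_1: C_1 → C_0 sends each edge [p,q] (with p < q) to q − p. For instance
  ∂[v_0,v_3] = [v_3] − [v_0].
The 4×6 boundary matrix has rank 3 and Smith normal form diag(1,1,1).

∂_2: C_2 → C_1 maps a triangle to the signed sum of its edges. For instance
  ∂[v_0,v_2,v_3] = [v_2,v_3] − [v_0,v_3] + [v_0,v_2],
  ∂[v_0,v_1,v_3] = [v_1,v_3] − [v_0,v_3] + [v_0,v_1].
The 6×4 boundary matrix has rank 3 and Smith normal form diag(1,1,1).

Now H_k = ker ∂_k / im ∂_{k+1}, so:

  H_0: rank C_0 − rank ∂_1 = 4 − 3 = 1, and the invariant factors of ∂_1 are all 1, so H_0 = Z.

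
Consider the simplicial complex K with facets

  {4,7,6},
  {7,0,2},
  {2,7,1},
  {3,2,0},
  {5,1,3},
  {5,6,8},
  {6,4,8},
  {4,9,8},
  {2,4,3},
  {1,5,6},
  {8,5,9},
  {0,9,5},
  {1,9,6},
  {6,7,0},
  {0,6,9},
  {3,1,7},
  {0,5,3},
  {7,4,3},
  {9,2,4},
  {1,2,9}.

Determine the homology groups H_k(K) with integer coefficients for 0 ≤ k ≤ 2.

H_0 ≅ Z,  H_1 ≅ Z ⊕ Z/2Z,  H_2 = 0.

We work with the vertex ordering 0 < 1 < 2 < 3 < 4 < 5 < 6 < 7 < 8 < 9. The simplices of K, each written with vertices in increasing order, are:

  0-simplices (10): [0], [1], [2], [3], [4], [5], [6], [7], [8], [9]
  1-simplices (30): (30 of them)
  2-simplices (20): (20 of them)

so the chain groups are C_0 ≅ Z^10, C_1 ≅ Z^30, C_2 ≅ Z^20.

Boundary ∂_1: C_1 → C_0 is given by ∂[p,q] = [q] − [p].
As a 10×30 matrix over Z this has rank 9, with invariant factors (1,1,1,1,1,1,1,1,1).

Boundary ∂_2: C_2 → C_1 acts by ∂[p,q,r] = [q,r] − [p,r] + [p,q]. For instance
  ∂[5,6,8] = [6,8] − [5,8] + [5,6],
  ∂[0,2,7] = [2,7] − [0,7] + [0,2].
The 30×20 boundary matrix has rank 20 and Smith normal form diag(1,1,1,1,1,1,1,1,1,1,1,1,1,1,1,1,1,1,1,2).

Computing H_k = (kernel of ∂_k) / (image of ∂_{k+1}):

  H_0: rank C_0 − rank ∂_1 = 10 − 9 = 1, and the invariant factors of ∂_1 are all 1, so H_0 = Z.
  H_1: rank ker ∂_1 − rank ∂_2 = (30 − 9) − 20 = 1, and ∂_2 has invariant factor 2 > 1, so H_1 = Z ⊕ Z/2Z.
  H_2: rank ker ∂_2 − rank ∂_3 = (20 − 20) − 0 = 0, and there is no ∂_3, so H_2 = 0.

(K is a triangulation of the Klein bottle.)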